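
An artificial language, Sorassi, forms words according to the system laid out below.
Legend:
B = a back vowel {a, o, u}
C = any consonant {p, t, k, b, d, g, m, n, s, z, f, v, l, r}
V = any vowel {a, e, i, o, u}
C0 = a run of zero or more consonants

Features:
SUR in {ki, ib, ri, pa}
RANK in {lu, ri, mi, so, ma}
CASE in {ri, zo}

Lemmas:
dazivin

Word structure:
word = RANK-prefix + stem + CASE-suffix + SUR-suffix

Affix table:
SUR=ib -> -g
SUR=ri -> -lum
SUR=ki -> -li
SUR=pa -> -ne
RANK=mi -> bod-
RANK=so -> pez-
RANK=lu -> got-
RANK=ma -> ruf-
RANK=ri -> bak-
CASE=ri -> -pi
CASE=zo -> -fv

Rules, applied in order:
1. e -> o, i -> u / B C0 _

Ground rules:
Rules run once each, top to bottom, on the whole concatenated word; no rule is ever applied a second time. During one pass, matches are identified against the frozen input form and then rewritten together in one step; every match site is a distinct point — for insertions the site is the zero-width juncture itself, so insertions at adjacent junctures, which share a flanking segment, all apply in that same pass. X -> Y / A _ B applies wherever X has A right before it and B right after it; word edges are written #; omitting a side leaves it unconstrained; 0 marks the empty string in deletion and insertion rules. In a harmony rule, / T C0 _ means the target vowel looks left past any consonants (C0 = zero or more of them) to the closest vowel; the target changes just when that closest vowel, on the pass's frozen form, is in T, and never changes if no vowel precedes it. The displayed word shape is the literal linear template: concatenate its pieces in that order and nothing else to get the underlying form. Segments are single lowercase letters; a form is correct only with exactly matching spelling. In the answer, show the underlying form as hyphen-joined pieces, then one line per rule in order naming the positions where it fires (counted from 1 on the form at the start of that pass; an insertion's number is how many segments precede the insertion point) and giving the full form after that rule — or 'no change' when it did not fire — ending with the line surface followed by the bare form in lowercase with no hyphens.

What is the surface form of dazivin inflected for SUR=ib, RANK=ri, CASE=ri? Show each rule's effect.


underlying: bak-dazivin-pi-g
1. e -> o, i -> u / B C0 _: fires at position(s) 7: bakdazuvinpig
surface: bakdazuvinpig


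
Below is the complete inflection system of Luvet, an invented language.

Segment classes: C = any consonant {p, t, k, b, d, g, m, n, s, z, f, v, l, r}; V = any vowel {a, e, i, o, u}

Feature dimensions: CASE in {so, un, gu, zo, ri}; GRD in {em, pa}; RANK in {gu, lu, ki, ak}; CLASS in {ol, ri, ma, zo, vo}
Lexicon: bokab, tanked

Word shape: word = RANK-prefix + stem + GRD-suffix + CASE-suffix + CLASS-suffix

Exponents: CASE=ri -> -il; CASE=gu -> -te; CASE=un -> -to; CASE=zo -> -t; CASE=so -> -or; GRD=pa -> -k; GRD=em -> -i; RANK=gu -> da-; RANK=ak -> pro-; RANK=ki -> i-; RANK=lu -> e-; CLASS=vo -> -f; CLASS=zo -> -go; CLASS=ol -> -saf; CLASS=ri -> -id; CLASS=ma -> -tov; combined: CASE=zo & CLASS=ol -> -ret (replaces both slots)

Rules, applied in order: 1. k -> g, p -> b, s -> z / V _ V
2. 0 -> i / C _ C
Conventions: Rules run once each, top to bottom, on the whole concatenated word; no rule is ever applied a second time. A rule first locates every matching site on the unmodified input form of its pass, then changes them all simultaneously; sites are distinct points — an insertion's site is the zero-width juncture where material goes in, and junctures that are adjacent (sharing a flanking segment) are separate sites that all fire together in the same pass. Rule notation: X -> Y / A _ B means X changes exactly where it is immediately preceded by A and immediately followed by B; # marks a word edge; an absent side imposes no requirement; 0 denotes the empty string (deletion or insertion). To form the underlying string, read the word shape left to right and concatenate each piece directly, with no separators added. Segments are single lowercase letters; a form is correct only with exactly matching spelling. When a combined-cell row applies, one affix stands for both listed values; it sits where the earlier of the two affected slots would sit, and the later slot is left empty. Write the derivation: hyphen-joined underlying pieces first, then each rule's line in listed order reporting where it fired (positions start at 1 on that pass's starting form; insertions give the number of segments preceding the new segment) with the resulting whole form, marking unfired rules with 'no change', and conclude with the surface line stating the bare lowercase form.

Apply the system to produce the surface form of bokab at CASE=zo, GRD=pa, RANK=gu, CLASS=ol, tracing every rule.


underlying: da-bokab-k-ret
1. k -> g, p -> b, s -> z / V _ V: fires at position(s) 5: dabogabkret
2. 0 -> i / C _ C: inserts after position(s) 7, 8: dabogabikiret
surface: dabogabikiret


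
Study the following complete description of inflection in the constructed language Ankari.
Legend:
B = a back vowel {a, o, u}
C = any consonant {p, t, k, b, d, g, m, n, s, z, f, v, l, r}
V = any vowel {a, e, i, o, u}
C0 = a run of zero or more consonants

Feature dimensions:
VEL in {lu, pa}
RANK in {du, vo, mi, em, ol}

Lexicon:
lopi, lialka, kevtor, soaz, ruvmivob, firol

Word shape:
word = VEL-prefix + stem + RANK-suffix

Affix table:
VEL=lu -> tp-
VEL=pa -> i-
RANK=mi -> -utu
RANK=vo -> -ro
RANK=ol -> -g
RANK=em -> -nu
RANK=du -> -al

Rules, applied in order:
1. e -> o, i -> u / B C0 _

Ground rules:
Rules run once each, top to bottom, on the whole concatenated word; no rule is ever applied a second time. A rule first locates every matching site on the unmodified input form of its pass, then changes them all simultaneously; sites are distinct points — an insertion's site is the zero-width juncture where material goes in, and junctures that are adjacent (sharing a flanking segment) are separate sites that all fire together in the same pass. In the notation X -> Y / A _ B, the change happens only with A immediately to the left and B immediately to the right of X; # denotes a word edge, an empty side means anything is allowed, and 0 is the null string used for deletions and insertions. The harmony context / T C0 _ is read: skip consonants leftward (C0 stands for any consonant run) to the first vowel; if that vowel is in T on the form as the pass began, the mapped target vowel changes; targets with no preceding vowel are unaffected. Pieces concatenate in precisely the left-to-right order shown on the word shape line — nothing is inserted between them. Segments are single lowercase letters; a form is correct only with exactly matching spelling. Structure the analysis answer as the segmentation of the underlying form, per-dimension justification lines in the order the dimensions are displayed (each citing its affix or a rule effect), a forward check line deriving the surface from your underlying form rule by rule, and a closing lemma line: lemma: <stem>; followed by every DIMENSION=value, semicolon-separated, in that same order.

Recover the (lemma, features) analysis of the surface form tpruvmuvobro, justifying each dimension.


underlying: tp-ruvmivob-ro
VEL=lu - signalled by the affix tp-
RANK=vo - signalled by the affix -ro
check: tpruvmivobro -> tpruvmuvobro
lemma: ruvmivob; VEL=lu; RANK=vo


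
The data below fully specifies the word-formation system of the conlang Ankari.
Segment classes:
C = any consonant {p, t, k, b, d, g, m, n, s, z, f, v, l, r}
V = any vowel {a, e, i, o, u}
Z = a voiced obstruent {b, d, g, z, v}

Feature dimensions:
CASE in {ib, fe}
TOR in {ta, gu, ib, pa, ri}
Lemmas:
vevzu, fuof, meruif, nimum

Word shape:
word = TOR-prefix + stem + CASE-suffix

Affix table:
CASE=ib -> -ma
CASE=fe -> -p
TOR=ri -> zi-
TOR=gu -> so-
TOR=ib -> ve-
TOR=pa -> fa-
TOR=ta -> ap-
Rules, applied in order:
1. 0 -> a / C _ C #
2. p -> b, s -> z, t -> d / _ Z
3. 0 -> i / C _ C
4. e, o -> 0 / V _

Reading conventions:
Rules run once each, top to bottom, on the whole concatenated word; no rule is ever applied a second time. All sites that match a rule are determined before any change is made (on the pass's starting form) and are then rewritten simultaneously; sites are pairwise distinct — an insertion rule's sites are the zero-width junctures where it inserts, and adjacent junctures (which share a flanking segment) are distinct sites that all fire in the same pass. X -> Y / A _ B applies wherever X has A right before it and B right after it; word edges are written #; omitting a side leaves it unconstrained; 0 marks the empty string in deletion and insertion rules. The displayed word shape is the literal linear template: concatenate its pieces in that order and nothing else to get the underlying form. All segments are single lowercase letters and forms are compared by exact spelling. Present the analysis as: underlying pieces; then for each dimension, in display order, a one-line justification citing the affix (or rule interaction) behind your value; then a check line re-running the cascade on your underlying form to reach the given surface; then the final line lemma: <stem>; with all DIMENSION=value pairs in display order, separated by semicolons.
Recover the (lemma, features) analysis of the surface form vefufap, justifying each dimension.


underlying: ve-fuof-p
CASE=fe - signalled by the affix -p
TOR=ib - signalled by the affix ve-
check: vefuofp -> vefuofap -> vefuofap -> vefuofap -> vefufap
lemma: fuof; CASE=fe; TOR=ib


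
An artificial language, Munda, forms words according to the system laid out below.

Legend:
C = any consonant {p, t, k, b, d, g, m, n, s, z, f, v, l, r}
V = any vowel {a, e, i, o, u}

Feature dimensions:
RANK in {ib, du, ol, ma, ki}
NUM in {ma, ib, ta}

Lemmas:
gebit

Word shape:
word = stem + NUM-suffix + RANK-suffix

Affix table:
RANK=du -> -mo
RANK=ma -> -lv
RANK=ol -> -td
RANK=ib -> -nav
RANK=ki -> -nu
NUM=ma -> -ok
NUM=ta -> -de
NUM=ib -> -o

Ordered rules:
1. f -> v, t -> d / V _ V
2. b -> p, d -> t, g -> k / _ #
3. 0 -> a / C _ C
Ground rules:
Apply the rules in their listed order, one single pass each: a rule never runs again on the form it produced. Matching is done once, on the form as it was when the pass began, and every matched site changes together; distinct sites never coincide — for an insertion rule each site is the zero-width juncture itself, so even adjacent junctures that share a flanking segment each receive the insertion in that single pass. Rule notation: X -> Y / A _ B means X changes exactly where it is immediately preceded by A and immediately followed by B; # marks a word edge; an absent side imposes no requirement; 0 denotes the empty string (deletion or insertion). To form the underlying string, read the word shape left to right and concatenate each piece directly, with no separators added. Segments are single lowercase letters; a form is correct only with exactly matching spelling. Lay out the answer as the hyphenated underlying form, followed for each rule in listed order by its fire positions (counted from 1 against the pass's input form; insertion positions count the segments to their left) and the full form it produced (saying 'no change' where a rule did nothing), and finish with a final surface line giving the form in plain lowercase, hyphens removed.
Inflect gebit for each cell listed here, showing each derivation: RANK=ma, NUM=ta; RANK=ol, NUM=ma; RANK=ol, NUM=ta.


cell RANK=ma, NUM=ta:
underlying: gebit-de-lv
1. f -> v, t -> d / V _ V: no change
2. b -> p, d -> t, g -> k / _ #: no change
3. 0 -> a / C _ C: inserts after position(s) 5, 8: gebitadelav
surface: gebitadelav

cell RANK=ol, NUM=ma:
underlying: gebit-ok-td
1. f -> v, t -> d / V _ V: fires at position(s) 5: gebidoktd
2. b -> p, d -> t, g -> k / _ #: fires at position(s) 9: gebidoktt
3. 0 -> a / C _ C: inserts after position(s) 7, 8: gebidokatat
surface: gebidokatat

cell RANK=ol, NUM=ta:
underlying: gebit-de-td
1. f -> v, t -> d / V _ V: no change
2. b -> p, d -> t, g -> k / _ #: fires at position(s) 9: gebitdett
3. 0 -> a / C _ C: inserts after position(s) 5, 8: gebitadetat
surface: gebitadetat


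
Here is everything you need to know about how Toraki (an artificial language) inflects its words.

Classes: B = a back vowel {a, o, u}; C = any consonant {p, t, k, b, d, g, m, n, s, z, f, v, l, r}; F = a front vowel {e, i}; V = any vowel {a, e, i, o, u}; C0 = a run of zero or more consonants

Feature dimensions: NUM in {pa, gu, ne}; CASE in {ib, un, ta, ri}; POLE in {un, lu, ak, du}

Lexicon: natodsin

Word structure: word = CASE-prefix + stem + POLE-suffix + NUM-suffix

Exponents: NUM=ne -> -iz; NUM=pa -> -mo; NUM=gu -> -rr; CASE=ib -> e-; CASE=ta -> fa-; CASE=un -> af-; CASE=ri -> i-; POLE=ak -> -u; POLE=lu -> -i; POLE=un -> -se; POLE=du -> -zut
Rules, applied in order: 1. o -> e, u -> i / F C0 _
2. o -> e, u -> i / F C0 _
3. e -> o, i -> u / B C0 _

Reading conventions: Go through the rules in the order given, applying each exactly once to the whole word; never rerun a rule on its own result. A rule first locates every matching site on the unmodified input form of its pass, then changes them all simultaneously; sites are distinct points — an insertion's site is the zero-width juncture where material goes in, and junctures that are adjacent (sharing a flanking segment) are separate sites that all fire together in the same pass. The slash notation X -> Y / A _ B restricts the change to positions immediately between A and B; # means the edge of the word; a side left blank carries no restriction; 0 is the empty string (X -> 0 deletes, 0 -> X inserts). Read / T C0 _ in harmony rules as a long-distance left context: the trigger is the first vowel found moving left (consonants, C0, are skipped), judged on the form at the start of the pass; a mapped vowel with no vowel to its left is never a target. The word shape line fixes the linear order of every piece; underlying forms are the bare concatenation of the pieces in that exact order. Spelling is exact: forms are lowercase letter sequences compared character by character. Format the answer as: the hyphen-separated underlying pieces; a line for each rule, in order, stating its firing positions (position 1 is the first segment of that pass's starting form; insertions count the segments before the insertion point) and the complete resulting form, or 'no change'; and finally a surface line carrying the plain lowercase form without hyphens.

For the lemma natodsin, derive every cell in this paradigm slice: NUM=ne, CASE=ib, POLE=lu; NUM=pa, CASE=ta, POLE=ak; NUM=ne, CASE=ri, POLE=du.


cell NUM=ne, CASE=ib, POLE=lu:
underlying: e-natodsin-i-iz
1. o -> e, u -> i / F C0 _: no change
2. o -> e, u -> i / F C0 _: no change
3. e -> o, i -> u / B C0 _: fires at position(s) 8: enatodsuniiz
surface: enatodsuniiz

cell NUM=pa, CASE=ta, POLE=ak:
underlying: fa-natodsin-u-mo
1. o -> e, u -> i / F C0 _: fires at position(s) 11: fanatodsinimo
2. o -> e, u -> i / F C0 _: fires at position(s) 13: fanatodsinime
3. e -> o, i -> u / B C0 _: fires at position(s) 9: fanatodsunime
surface: fanatodsunime

cell NUM=ne, CASE=ri, POLE=du:
underlying: i-natodsin-zut-iz
1. o -> e, u -> i / F C0 _: fires at position(s) 11: inatodsinzitiz
2. o -> e, u -> i / F C0 _: no change
3. e -> o, i -> u / B C0 _: fires at position(s) 8: inatodsunzitiz
surface: inatodsunzitiz


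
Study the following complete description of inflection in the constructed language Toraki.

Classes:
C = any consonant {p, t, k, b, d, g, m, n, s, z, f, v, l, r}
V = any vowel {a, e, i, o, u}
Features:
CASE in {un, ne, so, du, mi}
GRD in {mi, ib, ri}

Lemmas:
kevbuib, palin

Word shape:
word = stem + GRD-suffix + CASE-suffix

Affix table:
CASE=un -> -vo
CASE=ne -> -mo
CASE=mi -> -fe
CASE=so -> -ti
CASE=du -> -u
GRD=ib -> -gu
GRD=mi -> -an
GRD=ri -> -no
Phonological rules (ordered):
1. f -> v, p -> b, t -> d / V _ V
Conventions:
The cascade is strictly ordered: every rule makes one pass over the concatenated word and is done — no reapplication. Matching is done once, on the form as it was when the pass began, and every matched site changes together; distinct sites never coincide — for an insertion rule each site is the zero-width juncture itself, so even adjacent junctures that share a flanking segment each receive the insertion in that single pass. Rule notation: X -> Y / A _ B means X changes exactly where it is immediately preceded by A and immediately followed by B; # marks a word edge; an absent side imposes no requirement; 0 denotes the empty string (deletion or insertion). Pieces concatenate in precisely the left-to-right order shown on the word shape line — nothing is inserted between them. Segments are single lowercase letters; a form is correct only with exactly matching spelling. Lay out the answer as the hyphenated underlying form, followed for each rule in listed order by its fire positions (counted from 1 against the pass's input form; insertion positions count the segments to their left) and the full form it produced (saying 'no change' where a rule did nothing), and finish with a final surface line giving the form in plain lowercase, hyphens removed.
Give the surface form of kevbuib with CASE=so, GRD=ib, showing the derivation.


underlying: kevbuib-gu-ti
1. f -> v, p -> b, t -> d / V _ V: fires at position(s) 10: kevbuibgudi
surface: kevbuibgudi


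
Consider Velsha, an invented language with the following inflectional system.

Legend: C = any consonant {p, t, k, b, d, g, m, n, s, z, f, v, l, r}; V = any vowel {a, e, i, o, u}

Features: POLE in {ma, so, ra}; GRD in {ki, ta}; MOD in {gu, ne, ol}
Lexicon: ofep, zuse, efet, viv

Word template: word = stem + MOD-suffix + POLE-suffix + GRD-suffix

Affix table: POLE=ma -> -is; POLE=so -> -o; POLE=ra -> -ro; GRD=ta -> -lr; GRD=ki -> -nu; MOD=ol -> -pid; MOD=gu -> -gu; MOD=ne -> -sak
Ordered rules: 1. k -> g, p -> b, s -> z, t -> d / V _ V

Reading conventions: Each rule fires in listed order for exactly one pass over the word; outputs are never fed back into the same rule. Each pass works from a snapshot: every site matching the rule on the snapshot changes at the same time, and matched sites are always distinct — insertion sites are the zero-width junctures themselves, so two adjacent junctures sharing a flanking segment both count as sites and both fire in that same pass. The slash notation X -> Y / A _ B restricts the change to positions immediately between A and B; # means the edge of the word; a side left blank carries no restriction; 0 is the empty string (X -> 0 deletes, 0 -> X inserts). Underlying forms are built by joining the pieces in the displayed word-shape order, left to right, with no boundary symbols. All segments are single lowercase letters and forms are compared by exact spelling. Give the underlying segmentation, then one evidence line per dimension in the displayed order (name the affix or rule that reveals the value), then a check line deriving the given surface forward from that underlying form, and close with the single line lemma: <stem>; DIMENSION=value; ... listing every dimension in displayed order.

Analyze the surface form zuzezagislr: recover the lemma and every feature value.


underlying: zuse-sak-is-lr
POLE=ma - signalled by the affix -is
GRD=ta - signalled by the affix -lr
MOD=ne - signalled by the affix -sak
check: zusesakislr -> zuzezagislr
lemma: zuse; POLE=ma; GRD=ta; MOD=ne


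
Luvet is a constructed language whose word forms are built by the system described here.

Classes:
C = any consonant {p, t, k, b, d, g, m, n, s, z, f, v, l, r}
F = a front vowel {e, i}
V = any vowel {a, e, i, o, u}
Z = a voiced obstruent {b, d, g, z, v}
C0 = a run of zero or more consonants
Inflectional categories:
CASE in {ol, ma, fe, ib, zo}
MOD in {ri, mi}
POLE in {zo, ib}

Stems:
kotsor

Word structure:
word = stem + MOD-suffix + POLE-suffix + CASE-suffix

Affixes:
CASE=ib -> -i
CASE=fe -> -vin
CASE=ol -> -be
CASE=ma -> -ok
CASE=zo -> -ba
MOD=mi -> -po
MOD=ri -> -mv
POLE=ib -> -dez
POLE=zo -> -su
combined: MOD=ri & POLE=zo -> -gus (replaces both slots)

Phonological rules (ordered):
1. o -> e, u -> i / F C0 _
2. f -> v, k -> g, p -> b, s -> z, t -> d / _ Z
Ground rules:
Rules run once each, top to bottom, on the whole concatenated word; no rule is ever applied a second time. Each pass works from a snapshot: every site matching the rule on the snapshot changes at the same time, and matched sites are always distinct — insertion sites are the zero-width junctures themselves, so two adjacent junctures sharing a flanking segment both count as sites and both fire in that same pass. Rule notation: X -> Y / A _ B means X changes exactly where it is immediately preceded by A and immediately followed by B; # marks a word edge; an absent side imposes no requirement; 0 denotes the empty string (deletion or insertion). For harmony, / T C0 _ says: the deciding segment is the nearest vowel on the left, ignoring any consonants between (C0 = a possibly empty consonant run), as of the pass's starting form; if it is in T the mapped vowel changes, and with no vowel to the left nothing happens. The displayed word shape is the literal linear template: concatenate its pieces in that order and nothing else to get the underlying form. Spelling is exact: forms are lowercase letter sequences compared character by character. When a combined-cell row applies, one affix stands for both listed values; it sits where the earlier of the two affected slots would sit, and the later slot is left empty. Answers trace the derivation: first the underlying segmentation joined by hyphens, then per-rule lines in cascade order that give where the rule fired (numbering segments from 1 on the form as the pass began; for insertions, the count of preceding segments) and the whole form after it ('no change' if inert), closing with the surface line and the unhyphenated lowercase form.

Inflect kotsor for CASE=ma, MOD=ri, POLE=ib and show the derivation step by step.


underlying: kotsor-mv-dez-ok
1. o -> e, u -> i / F C0 _: fires at position(s) 12: kotsormvdezek
2. f -> v, k -> g, p -> b, s -> z, t -> d / _ Z: no change
surface: kotsormvdezek


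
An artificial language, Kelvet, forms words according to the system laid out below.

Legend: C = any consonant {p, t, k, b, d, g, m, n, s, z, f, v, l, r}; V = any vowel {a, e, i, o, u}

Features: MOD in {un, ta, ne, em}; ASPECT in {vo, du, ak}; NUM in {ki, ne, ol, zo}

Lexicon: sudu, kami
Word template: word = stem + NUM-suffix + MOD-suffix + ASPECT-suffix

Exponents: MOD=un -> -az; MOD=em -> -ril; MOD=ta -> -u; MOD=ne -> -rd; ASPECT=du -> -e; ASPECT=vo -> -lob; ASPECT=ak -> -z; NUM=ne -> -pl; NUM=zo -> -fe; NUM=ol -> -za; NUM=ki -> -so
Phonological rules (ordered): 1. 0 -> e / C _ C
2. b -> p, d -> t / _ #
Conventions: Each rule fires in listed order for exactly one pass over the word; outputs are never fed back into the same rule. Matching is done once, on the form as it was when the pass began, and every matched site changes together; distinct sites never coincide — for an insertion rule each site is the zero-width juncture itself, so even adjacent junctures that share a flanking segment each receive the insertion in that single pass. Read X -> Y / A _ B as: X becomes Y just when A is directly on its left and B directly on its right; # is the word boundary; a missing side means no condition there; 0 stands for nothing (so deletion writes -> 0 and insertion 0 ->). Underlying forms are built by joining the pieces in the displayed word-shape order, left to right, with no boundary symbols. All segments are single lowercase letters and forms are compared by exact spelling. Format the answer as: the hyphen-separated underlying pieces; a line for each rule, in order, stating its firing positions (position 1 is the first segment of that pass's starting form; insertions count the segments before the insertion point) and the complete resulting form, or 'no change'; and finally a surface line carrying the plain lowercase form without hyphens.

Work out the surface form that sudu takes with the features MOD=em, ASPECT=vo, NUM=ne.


underlying: sudu-pl-ril-lob
1. 0 -> e / C _ C: inserts after position(s) 5, 6, 9: sudupelerilelob
2. b -> p, d -> t / _ #: fires at position(s) 15: sudupelerilelop
surface: sudupelerilelop


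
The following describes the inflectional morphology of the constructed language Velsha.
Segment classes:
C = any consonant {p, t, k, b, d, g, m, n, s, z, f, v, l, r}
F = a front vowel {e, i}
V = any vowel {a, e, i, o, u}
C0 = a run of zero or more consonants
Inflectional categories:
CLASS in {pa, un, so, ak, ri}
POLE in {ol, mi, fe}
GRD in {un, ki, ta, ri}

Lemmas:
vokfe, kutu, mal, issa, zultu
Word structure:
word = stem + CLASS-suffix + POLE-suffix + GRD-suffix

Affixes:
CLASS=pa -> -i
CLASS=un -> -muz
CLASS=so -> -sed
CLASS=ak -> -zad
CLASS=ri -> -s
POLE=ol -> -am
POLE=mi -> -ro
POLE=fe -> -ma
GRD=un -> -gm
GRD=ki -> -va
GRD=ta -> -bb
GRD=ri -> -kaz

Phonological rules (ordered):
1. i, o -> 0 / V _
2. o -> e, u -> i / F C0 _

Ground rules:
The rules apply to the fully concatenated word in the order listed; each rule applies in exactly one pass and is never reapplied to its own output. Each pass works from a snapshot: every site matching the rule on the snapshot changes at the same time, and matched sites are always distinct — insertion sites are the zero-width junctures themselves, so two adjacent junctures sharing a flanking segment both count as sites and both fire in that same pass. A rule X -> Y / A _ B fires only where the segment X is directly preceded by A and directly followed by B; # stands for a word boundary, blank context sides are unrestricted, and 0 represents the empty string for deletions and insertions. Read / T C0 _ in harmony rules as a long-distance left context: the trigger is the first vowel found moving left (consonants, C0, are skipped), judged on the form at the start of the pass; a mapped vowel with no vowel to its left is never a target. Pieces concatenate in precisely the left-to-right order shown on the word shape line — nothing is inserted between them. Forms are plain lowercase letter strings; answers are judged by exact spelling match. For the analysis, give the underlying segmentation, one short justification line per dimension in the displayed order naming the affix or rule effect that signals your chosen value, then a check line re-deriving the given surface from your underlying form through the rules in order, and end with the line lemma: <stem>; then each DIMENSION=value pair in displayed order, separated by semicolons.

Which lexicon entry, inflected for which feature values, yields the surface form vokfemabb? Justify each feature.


underlying: vokfe-i-ma-bb
CLASS=pa - signalled by the affix -i
POLE=fe - signalled by the affix -ma
GRD=ta - signalled by the affix -bb
check: vokfeimabb -> vokfemabb -> vokfemabb
lemma: vokfe; CLASS=pa; POLE=fe; GRD=ta


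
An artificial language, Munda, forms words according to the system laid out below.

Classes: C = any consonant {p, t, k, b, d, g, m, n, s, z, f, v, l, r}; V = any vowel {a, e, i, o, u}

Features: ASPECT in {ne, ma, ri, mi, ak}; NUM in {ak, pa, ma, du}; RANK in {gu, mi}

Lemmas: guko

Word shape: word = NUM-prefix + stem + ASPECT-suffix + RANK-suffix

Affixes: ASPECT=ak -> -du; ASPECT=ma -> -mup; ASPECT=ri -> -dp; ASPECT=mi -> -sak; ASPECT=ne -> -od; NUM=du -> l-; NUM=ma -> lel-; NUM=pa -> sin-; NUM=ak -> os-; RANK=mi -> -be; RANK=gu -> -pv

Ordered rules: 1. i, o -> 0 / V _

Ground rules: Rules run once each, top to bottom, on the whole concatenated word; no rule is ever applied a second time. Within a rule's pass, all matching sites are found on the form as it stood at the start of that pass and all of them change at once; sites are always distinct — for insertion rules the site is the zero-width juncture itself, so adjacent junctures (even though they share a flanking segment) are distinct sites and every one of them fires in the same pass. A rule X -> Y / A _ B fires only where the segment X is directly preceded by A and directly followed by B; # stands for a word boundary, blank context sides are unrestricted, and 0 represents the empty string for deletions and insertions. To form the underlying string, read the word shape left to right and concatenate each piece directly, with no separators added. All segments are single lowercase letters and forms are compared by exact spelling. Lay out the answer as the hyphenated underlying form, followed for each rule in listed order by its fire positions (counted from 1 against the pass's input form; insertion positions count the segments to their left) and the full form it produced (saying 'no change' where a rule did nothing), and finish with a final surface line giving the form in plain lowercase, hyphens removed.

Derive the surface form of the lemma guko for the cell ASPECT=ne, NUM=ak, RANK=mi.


underlying: os-guko-od-be
1. i, o -> 0 / V _: fires at position(s) 7: osgukodbe
surface: osgukodbe


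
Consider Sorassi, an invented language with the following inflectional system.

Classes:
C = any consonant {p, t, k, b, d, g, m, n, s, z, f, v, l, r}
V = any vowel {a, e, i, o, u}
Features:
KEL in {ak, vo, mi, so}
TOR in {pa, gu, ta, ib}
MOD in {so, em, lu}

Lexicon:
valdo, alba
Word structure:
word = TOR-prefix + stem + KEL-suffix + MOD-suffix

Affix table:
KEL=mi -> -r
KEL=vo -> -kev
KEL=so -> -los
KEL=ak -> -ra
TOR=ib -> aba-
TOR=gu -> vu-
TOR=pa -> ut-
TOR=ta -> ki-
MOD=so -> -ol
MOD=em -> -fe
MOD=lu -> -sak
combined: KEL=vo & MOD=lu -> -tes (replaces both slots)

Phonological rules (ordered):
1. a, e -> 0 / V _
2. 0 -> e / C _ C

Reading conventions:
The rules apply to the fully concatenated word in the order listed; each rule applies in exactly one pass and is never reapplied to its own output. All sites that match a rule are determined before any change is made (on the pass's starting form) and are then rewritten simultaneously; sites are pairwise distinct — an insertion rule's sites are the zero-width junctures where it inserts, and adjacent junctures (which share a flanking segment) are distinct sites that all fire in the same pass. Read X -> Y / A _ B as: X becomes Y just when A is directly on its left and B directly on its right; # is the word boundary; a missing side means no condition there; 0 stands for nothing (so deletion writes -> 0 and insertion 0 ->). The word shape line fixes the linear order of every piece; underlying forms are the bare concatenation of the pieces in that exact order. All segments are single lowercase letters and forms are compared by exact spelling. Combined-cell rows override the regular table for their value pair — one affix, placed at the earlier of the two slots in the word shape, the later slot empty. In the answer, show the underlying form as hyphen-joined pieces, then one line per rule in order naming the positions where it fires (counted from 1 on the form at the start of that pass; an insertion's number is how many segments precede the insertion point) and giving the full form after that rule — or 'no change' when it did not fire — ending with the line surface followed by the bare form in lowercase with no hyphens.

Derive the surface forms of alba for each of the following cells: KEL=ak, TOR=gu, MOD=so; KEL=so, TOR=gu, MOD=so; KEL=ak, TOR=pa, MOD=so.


cell KEL=ak, TOR=gu, MOD=so:
underlying: vu-alba-ra-ol
1. a, e -> 0 / V _: fires at position(s) 3: vulbaraol
2. 0 -> e / C _ C: inserts after position(s) 3: vulebaraol
surface: vulebaraol

cell KEL=so, TOR=gu, MOD=so:
underlying: vu-alba-los-ol
1. a, e -> 0 / V _: fires at position(s) 3: vulbalosol
2. 0 -> e / C _ C: inserts after position(s) 3: vulebalosol
surface: vulebalosol

cell KEL=ak, TOR=pa, MOD=so:
underlying: ut-alba-ra-ol
1. a, e -> 0 / V _: no change
2. 0 -> e / C _ C: inserts after position(s) 4: utalebaraol
surface: utalebaraol


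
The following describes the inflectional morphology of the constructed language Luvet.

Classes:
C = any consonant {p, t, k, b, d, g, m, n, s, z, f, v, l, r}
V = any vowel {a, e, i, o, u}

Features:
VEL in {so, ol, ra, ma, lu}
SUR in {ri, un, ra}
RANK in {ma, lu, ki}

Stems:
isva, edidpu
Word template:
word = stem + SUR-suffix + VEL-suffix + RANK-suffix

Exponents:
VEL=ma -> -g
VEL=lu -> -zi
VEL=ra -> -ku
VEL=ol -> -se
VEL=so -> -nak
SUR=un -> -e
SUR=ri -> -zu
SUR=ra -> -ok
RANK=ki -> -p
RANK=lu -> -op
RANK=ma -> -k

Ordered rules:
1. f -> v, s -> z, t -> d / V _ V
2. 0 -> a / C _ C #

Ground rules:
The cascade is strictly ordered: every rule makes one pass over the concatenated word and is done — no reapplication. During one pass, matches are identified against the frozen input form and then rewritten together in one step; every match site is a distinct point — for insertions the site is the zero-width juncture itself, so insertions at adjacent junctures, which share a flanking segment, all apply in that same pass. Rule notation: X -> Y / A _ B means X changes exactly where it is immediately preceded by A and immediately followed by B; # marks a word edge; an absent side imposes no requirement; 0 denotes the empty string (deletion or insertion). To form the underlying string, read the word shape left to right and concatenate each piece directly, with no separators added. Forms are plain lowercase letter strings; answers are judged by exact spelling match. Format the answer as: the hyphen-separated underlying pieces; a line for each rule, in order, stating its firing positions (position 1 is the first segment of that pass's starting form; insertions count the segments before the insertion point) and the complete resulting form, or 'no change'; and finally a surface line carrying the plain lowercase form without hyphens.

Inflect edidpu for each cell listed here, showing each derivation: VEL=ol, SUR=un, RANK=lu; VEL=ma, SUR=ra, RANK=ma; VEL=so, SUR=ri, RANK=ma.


cell VEL=ol, SUR=un, RANK=lu:
underlying: edidpu-e-se-op
1. f -> v, s -> z, t -> d / V _ V: fires at position(s) 8: edidpuezeop
2. 0 -> a / C _ C #: no change
surface: edidpuezeop

cell VEL=ma, SUR=ra, RANK=ma:
underlying: edidpu-ok-g-k
1. f -> v, s -> z, t -> d / V _ V: no change
2. 0 -> a / C _ C #: inserts after position(s) 9: edidpuokgak
surface: edidpuokgak

cell VEL=so, SUR=ri, RANK=ma:
underlying: edidpu-zu-nak-k
1. f -> v, s -> z, t -> d / V _ V: no change
2. 0 -> a / C _ C #: inserts after position(s) 11: edidpuzunakak
surface: edidpuzunakak


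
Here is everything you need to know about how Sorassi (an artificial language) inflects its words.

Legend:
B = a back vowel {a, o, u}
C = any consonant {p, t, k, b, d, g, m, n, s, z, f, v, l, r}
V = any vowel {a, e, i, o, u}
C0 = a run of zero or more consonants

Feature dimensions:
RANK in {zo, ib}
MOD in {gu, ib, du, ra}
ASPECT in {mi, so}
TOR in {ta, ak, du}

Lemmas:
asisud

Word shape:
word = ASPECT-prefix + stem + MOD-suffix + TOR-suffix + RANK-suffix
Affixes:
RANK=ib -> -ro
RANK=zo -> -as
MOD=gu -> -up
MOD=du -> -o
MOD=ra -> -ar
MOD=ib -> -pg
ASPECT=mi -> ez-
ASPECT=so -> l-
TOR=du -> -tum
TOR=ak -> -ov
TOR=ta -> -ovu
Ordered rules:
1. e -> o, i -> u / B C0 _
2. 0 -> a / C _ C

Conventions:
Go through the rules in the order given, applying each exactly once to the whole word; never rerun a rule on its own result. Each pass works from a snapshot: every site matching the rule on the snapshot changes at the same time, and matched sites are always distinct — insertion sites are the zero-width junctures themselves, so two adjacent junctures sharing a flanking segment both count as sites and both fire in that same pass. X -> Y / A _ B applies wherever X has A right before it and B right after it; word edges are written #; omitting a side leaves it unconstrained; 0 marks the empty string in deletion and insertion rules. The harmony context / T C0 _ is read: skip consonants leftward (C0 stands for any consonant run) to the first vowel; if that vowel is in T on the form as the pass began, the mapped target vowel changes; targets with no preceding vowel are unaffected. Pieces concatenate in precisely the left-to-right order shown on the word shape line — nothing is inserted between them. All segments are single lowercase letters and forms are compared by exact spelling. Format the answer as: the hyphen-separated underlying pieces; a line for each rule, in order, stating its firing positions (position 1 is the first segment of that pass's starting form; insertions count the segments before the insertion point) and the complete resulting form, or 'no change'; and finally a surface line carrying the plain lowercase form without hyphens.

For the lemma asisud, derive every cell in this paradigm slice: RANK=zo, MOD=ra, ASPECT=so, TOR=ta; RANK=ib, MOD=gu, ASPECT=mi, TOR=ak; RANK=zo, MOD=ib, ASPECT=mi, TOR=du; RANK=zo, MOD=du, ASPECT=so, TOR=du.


cell RANK=zo, MOD=ra, ASPECT=so, TOR=ta:
underlying: l-asisud-ar-ovu-as
1. e -> o, i -> u / B C0 _: fires at position(s) 4: lasusudarovuas
2. 0 -> a / C _ C: no change
surface: lasusudarovuas

cell RANK=ib, MOD=gu, ASPECT=mi, TOR=ak:
underlying: ez-asisud-up-ov-ro
1. e -> o, i -> u / B C0 _: fires at position(s) 5: ezasusudupovro
2. 0 -> a / C _ C: inserts after position(s) 12: ezasusudupovaro
surface: ezasusudupovaro

cell RANK=zo, MOD=ib, ASPECT=mi, TOR=du:
underlying: ez-asisud-pg-tum-as
1. e -> o, i -> u / B C0 _: fires at position(s) 5: ezasusudpgtumas
2. 0 -> a / C _ C: inserts after position(s) 8, 9, 10: ezasusudapagatumas
surface: ezasusudapagatumas

cell RANK=zo, MOD=du, ASPECT=so, TOR=du:
underlying: l-asisud-o-tum-as
1. e -> o, i -> u / B C0 _: fires at position(s) 4: lasusudotumas
2. 0 -> a / C _ C: no change
surface: lasusudotumas


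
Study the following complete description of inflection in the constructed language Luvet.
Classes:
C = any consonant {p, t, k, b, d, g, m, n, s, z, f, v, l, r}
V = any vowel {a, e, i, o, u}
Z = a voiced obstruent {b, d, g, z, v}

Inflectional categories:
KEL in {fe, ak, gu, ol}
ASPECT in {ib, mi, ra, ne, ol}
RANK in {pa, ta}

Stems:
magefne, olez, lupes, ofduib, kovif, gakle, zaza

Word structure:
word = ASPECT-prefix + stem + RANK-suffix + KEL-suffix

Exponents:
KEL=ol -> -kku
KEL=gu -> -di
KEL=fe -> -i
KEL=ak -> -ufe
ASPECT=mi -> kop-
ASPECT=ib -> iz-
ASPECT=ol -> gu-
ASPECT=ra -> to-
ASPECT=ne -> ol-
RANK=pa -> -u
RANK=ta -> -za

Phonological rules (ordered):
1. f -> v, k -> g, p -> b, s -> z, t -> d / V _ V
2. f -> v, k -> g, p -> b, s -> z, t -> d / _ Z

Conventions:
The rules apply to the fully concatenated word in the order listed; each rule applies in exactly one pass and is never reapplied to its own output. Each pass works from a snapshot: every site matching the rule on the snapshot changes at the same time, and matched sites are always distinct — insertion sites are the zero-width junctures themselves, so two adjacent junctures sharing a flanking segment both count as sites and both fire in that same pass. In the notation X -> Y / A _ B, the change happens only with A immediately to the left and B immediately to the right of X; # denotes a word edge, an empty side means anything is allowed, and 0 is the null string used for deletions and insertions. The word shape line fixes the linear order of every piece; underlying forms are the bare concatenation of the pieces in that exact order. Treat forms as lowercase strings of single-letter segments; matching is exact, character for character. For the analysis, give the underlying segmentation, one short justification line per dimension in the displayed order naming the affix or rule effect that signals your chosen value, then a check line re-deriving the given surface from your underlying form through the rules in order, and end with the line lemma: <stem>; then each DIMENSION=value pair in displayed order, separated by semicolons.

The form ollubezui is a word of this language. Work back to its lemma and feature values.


underlying: ol-lupes-u-i
KEL=fe - signalled by the affix -i
ASPECT=ne - signalled by the affix ol-
RANK=pa - signalled by the affix -u
check: ollupesui -> ollubezui -> ollubezui
lemma: lupes; KEL=fe; ASPECT=ne; RANK=pa


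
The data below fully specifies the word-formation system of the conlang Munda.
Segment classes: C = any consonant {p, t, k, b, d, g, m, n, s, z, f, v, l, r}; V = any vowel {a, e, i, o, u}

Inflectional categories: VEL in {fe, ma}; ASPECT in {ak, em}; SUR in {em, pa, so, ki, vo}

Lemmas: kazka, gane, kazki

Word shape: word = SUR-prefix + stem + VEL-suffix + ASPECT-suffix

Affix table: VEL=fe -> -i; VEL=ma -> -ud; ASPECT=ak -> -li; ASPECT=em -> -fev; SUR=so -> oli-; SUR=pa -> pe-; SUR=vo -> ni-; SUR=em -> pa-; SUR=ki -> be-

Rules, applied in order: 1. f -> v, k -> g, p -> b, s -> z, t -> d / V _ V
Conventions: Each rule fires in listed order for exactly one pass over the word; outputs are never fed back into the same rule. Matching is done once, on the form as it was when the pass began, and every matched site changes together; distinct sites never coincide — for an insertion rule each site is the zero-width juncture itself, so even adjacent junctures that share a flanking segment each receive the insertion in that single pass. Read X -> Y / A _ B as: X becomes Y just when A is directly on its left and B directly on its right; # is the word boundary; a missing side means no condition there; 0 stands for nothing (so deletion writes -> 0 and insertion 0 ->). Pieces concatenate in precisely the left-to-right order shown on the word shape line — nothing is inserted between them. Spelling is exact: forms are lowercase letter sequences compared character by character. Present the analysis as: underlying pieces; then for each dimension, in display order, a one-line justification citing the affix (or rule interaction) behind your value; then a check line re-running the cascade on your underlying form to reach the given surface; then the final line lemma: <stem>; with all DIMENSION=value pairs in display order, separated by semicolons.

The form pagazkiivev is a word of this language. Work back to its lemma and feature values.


underlying: pa-kazki-i-fev
VEL=fe - signalled by the affix -i
ASPECT=em - signalled by the affix -fev
SUR=em - signalled by the affix pa-
check: pakazkiifev -> pagazkiivev
lemma: kazki; VEL=fe; ASPECT=em; SUR=em
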